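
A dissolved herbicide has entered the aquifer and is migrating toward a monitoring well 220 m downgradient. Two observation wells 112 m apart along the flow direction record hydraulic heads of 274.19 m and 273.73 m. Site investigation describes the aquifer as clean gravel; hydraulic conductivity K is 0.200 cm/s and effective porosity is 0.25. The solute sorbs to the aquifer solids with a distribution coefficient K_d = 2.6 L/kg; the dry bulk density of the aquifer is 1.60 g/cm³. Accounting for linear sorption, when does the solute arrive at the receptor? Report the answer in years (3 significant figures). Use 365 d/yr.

Hydraulic gradient i = (274.19 − 273.73) / 112 = 0.46 / 112 = 0.004107
K = 0.200 cm/s × 864 = 172.8 m/d
Darcy flux q = K·i = 172.8 × 0.004107 = 0.7097 m/d
v = Ki/n = 172.8·0.004107/0.25 = 2.839 m/d
Retardation R = 1 + ρ_b·K_d/n = 1 + 1.60×2.6/0.25 = 17.64
Contaminant velocity v_c = v/R = 2.839/17.64 = 0.1609 m/d
t = L/v_c = 220/0.1609 = 1367 d
   = 1367/365 = 3.75 yr

3.75 years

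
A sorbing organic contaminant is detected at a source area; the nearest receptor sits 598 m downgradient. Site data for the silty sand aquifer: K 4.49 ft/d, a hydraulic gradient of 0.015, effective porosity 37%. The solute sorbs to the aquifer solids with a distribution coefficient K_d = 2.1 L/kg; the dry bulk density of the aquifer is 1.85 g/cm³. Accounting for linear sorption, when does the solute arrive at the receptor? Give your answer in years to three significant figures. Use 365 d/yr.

K = 4.49 ft/d × 0.3048 = 1.369 m/d
q = Ki = 1.369 × 0.015 = 0.02053 m/d
Seepage velocity v = q / n = 0.02053 / 0.37 = 0.05548 m/d
Retardation R = 1 + ρ_b·K_d/n = 1 + 1.85×2.1/0.37 = 11.50
Contaminant velocity v_c = v/R = 0.05548/11.50 = 0.004825 m/d
t = L/v_c = 598/0.004825 = 124000 d
   = 124000/365 = 340 yr

340 years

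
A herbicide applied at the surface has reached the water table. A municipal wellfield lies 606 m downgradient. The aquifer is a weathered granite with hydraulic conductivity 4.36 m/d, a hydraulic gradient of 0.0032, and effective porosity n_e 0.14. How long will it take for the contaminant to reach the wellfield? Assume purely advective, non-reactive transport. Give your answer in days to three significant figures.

6080 days

q = Ki = 4.36 × 0.0032 = 0.01395 m/d
v_s = q/n_e = 0.01395/0.14 = 0.09966 m/d
t = L / v = 606 / 0.09966 = 6081 d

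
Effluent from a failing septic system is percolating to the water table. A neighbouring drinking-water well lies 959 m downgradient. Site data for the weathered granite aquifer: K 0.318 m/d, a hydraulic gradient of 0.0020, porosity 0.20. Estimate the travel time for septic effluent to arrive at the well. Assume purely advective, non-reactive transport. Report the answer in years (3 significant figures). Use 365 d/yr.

q = Ki = 0.318 × 0.0020 = 6.360e-4 m/d
v = Ki/n = 0.318·0.0020/0.20 = 0.003180 m/d
t = L / v = 959 / 0.003180 = 301600 d
   = 301600 / 365 = 826 yr

826 years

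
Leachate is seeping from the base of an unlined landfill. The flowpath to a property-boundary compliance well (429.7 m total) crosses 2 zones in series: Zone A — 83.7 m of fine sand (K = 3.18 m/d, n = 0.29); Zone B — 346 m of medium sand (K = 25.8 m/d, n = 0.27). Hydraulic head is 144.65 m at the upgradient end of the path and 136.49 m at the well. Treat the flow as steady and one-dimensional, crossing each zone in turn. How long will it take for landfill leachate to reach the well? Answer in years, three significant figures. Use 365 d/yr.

Total head drop ΔH = 144.65 − 136.49 = 8.16 m
Continuity: the same q passes through each zone, so ΔH = q·Σ(L_j/K_j) — the zones act as resistances in series.
Σ(L/K) = 83.7/3.18 + 346/25.8 = 26.32 + 13.41 = 39.73 d
q = ΔH / Σ(L/K) = 8.16 / 39.73 = 0.2054 m/d (same in every zone)
Zone A: v = q/n = 0.2054/0.29 = 0.7082 m/d → t_A = 83.7/0.7082 = 118.2 d
Zone B: v = q/n = 0.2054/0.27 = 0.7607 m/d → t_B = 346/0.7607 = 454.9 d
Total t = 118.2 + 454.9 = 573.1 d
   = 573.1 / 365 = 1.57 yr

1.57 years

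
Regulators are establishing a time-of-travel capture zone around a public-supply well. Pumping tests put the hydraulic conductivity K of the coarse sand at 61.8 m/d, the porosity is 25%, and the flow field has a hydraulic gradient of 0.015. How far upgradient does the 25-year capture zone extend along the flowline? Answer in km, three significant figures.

q = Ki = 61.8 × 0.015 = 0.9270 m/d
v = Ki/n = 61.8·0.015/0.25 = 3.708 m/d
T = 25 yr × 365 = 9125 d
L = v × T = 3.708 × 9125 = 33840 m
   = 33.8 km

33.8 km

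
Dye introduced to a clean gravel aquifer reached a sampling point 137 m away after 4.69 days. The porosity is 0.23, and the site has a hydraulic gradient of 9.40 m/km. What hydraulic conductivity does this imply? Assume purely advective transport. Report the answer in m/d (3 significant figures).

715 m/d

v = L / t = 137 / 4.69 = 29.21 m/d
K = v · n / i = 29.21 × 0.23 / 0.0094 = 715 m/d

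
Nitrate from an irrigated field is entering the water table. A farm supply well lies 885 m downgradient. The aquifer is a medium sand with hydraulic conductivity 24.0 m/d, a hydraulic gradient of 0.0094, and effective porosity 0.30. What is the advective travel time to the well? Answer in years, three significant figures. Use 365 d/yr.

q = Ki = 24.0 × 0.0094 = 0.2256 m/d
v_s = q/n_e = 0.2256/0.30 = 0.7520 m/d
t = L / v = 885 / 0.7520 = 1177 d
   = 1177 / 365 = 3.22 yr

3.22 years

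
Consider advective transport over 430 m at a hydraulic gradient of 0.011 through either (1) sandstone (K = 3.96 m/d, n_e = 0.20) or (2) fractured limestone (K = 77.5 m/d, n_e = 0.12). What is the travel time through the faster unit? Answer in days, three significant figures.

Unit 1 (sandstone): v = 3.96×0.011/0.20 = 0.2178 m/d, t = 430/0.2178 = 1974 d
Unit 2 (fractured limestone): v = 77.5×0.011/0.12 = 7.104 m/d, t = 430/7.104 = 60.53 d
Faster unit: t = 60.5 d

60.5 days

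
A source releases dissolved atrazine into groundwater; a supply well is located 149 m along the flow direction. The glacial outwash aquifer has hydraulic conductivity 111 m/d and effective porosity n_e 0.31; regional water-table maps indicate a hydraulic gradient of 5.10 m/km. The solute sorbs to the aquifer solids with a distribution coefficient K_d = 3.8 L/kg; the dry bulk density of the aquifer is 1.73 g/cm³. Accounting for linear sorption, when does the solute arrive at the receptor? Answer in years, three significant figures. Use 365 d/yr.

Specific discharge q = 111 × 0.0051 = 0.5661 m/d
v_s = q/n_e = 0.5661/0.31 = 1.826 m/d
Retardation R = 1 + ρ_b·K_d/n = 1 + 1.73×3.8/0.31 = 22.21
Contaminant velocity v_c = v/R = 1.826/22.21 = 0.08223 m/d
t = L/v_c = 149/0.08223 = 1812 d
   = 1812/365 = 4.96 yr

4.96 years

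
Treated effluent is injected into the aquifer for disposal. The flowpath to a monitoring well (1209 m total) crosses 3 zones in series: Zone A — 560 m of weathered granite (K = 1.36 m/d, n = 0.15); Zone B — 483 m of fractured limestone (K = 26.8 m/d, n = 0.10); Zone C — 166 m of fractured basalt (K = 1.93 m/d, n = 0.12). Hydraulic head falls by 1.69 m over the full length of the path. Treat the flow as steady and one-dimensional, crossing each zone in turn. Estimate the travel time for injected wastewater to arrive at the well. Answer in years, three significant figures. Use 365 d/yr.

127 years

Continuity: the same q passes through each zone, so ΔH = q·Σ(L_j/K_j) — the zones act as resistances in series.
Σ(L/K) = 560/1.36 + 483/26.8 + 166/1.93 = 411.8 + 18.02 + 86.01 = 515.8 d
q = ΔH / Σ(L/K) = 1.69 / 515.8 = 0.003276 m/d (same in every zone)
Zone A: v = q/n = 0.003276/0.15 = 0.02184 m/d → t_A = 560/0.02184 = 25640 d
Zone B: v = q/n = 0.003276/0.10 = 0.03276 m/d → t_B = 483/0.03276 = 14740 d
Zone C: v = q/n = 0.003276/0.12 = 0.02730 m/d → t_C = 166/0.02730 = 6080 d
Total t = 25640 + 14740 + 6080 = 46460 d
   = 46460 / 365 = 127 yr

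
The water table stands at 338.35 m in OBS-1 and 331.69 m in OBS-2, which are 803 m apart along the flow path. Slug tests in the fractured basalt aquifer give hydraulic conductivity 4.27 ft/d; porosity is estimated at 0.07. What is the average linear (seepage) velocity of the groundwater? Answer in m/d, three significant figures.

0.154 m/d

Hydraulic gradient i = (338.35 − 331.69) / 803 = 6.66 / 803 = 0.008294
K = 4.27 ft/d × 0.3048 = 1.301 m/d
q = Ki = 1.301 × 0.008294 = 0.01079 m/d
Average linear velocity = 0.01079 / 0.07 = 0.1542 m/d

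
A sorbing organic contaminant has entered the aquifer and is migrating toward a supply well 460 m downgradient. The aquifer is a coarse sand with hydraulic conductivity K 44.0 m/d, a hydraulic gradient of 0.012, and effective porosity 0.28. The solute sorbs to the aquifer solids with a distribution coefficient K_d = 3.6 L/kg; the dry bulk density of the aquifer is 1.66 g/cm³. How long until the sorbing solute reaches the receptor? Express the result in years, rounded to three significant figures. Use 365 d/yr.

14.9 years

q = Ki = 44.0 × 0.012 = 0.5280 m/d
v = Ki/n = 44.0·0.012/0.28 = 1.886 m/d
Retardation R = 1 + ρ_b·K_d/n = 1 + 1.66×3.6/0.28 = 22.34
Contaminant velocity v_c = v/R = 1.886/22.34 = 0.08440 m/d
t = L/v_c = 460/0.08440 = 5450 d
   = 5450/365 = 14.9 yr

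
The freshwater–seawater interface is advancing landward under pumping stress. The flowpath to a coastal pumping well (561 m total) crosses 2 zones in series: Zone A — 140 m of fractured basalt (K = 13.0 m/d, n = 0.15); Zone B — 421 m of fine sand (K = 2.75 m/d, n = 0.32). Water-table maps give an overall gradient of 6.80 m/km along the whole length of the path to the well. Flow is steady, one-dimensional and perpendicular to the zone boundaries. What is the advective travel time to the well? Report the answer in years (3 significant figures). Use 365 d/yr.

For zones in series the flux q is common to all zones; the equivalent conductivity is the harmonic (thickness-weighted) mean, K_eq = L_total / Σ(L_j/K_j).
Σ(L/K) = 140/13.0 + 421/2.75 = 10.77 + 153.1 = 163.9 d
K_eq = L_total / Σ(L/K) = 561 / 163.9 = 3.424 m/d
q = K_eq · i = 3.424 × 0.0068 = 0.02328 m/d (same in every zone)
Zone A: v = q/n = 0.02328/0.15 = 0.1552 m/d → t_A = 140/0.1552 = 902.0 d
Zone B: v = q/n = 0.02328/0.32 = 0.07275 m/d → t_B = 421/0.07275 = 5787 d
Total t = 902.0 + 5787 = 6689 d
   = 6689 / 365 = 18.3 yr

18.3 years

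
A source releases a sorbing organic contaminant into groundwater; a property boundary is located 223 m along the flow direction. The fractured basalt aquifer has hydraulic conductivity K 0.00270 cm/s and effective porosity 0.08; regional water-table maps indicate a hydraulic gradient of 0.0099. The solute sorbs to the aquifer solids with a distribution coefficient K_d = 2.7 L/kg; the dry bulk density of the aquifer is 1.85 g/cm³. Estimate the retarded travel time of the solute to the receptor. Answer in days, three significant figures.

49000 days

K = 0.00270 cm/s × 864 = 2.333 m/d
Darcy flux q = K·i = 2.333 × 0.0099 = 0.02309 m/d
v = Ki/n = 2.333·0.0099/0.08 = 0.2887 m/d
Retardation R = 1 + ρ_b·K_d/n = 1 + 1.85×2.7/0.08 = 63.44
Contaminant velocity v_c = v/R = 0.2887/63.44 = 0.004551 m/d
t = L/v_c = 223/0.004551 = 49000 d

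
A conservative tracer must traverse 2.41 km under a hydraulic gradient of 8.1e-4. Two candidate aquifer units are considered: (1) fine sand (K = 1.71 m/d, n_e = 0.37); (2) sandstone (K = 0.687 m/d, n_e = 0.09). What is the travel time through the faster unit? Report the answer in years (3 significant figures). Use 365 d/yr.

Unit 1 (fine sand): v = 1.71×8.1e-4/0.37 = 0.003744 m/d, t = 2410/0.003744 = 643800 d
Unit 2 (sandstone): v = 0.687×8.1e-4/0.09 = 0.006183 m/d, t = 2410/0.006183 = 389800 d
Faster: 389800 d / 365 = 1070 yr

1070 years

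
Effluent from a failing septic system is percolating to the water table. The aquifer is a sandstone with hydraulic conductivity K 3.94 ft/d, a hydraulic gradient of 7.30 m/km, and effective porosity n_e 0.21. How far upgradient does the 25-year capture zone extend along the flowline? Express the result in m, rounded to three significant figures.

381 m

K = 3.94 ft/d × 0.3048 = 1.201 m/d
q = Ki = 1.201 × 0.0073 = 0.008767 m/d
v_s = q/n_e = 0.008767/0.21 = 0.04175 m/d
T = 25 yr × 365 = 9125 d
L = v × T = 0.04175 × 9125 = 380.9 m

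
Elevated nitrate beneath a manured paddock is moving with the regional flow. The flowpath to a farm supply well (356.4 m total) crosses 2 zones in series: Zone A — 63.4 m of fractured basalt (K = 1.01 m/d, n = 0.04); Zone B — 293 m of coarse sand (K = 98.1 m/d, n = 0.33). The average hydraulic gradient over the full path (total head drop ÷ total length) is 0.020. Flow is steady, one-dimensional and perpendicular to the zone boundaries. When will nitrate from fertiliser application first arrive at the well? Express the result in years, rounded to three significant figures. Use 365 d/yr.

2.51 years

For zones in series the flux q is common to all zones; the equivalent conductivity is the harmonic (thickness-weighted) mean, K_eq = L_total / Σ(L_j/K_j).
Σ(L/K) = 63.4/1.01 + 293/98.1 = 62.77 + 2.987 = 65.76 d
K_eq = L_total / Σ(L/K) = 356.4 / 65.76 = 5.420 m/d
q = K_eq · i = 5.420 × 0.020 = 0.1084 m/d (same in every zone)
Zone A: v = q/n = 0.1084/0.04 = 2.710 m/d → t_A = 63.4/2.710 = 23.40 d
Zone B: v = q/n = 0.1084/0.33 = 0.3285 m/d → t_B = 293/0.3285 = 892.0 d
Total t = 23.40 + 892.0 = 915.4 d
   = 915.4 / 365 = 2.51 yr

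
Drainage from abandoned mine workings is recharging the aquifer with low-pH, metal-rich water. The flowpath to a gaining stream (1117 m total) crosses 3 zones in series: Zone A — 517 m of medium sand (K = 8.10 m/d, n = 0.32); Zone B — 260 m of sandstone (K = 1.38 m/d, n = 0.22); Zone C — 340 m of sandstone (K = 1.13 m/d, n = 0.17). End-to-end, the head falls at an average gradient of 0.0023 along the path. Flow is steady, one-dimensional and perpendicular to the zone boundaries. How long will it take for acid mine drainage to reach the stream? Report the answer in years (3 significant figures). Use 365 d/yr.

165 years

For zones in series the flux q is common to all zones; the equivalent conductivity is the harmonic (thickness-weighted) mean, K_eq = L_total / Σ(L_j/K_j).
Σ(L/K) = 517/8.10 + 260/1.38 + 340/1.13 = 63.83 + 188.4 + 300.9 = 553.1 d
K_eq = L_total / Σ(L/K) = 1117 / 553.1 = 2.019 m/d
q = K_eq · i = 2.019 × 0.0023 = 0.004645 m/d (same in every zone)
Zone A: v = q/n = 0.004645/0.32 = 0.01451 m/d → t_A = 517/0.01451 = 35620 d
Zone B: v = q/n = 0.004645/0.22 = 0.02111 m/d → t_B = 260/0.02111 = 12310 d
Zone C: v = q/n = 0.004645/0.17 = 0.02732 m/d → t_C = 340/0.02732 = 12440 d
Total t = 35620 + 12310 + 12440 = 60380 d
   = 60380 / 365 = 165 yr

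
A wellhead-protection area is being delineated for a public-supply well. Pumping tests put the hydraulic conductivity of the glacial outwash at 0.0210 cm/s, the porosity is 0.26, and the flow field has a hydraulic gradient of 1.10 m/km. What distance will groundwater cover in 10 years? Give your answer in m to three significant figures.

K = 0.0210 cm/s × 864 = 18.14 m/d
Specific discharge q = 18.14 × 0.0011 = 0.01996 m/d
Average linear velocity = 0.01996 / 0.26 = 0.07676 m/d
T = 10 yr × 365 = 3650 d
L = v × T = 0.07676 × 3650 = 280.2 m

280 m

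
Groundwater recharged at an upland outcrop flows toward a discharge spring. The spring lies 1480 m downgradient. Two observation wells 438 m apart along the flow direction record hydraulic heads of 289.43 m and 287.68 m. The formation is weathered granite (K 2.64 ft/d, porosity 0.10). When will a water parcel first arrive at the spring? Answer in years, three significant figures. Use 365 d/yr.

126 years

Hydraulic gradient i = (289.43 − 287.68) / 438 = 1.75 / 438 = 0.003995
K = 2.64 ft/d × 0.3048 = 0.8047 m/d
q = Ki = 0.8047 × 0.003995 = 0.003215 m/d
v_s = q/n_e = 0.003215/0.10 = 0.03215 m/d
t = L / v = 1480 / 0.03215 = 46030 d
   = 46030 / 365 = 126 yr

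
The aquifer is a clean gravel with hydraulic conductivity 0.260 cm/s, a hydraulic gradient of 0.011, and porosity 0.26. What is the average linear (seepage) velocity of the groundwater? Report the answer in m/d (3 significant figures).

9.50 m/d

K = 0.260 cm/s × 864 = 224.6 m/d
q = Ki = 224.6 × 0.011 = 2.471 m/d
Average linear velocity = 2.471 / 0.26 = 9.504 m/d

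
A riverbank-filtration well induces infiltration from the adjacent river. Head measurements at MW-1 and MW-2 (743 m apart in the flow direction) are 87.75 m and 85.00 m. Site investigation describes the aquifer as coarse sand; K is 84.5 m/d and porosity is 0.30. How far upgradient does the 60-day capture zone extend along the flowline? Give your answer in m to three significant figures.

62.6 m

Hydraulic gradient i = (87.75 − 85.00) / 743 = 2.75 / 743 = 0.003701
q = Ki = 84.5 × 0.003701 = 0.3128 m/d
v_s = q/n_e = 0.3128/0.30 = 1.043 m/d
L = v × T = 1.043 × 60 = 62.55 m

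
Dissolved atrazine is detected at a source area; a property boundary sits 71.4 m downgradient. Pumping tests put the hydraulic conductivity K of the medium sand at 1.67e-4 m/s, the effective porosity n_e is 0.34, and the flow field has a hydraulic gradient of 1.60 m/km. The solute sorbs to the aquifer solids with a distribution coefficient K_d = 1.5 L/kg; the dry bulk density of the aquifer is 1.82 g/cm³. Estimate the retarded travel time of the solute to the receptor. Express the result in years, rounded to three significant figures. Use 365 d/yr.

K = 1.67e-4 m/s × 86400 s/d = 14.43 m/d
Darcy flux q = K·i = 14.43 × 0.0016 = 0.02309 m/d
v_s = q/n_e = 0.02309/0.34 = 0.06790 m/d
Retardation R = 1 + ρ_b·K_d/n = 1 + 1.82×1.5/0.34 = 9.029
Contaminant velocity v_c = v/R = 0.06790/9.029 = 0.007520 m/d
t = L/v_c = 71.4/0.007520 = 9495 d
   = 9495/365 = 26.0 yr

26.0 years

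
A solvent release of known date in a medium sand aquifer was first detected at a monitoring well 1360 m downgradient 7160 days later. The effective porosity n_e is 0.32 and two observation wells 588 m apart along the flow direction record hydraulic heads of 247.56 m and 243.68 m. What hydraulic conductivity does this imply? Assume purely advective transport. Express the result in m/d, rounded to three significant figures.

Hydraulic gradient i = (247.56 − 243.68) / 588 = 3.88 / 588 = 0.006599
v = L / t = 1360 / 7160 = 0.1899 m/d
K = v · n / i = 0.1899 × 0.32 / 0.006599 = 9.21 m/d

9.21 m/d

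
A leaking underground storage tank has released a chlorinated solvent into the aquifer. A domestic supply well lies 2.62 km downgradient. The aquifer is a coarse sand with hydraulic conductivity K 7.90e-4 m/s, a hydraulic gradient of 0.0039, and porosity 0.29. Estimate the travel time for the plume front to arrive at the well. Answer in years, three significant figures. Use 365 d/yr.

K = 7.90e-4 m/s × 86400 s/d = 68.26 m/d
Darcy flux q = K·i = 68.26 × 0.0039 = 0.2662 m/d
v_s = q/n_e = 0.2662/0.29 = 0.9179 m/d
L = 2.62 km = 2620 m
t = L / v = 2620 / 0.9179 = 2854 d
   = 2854 / 365 = 7.82 yr

7.82 years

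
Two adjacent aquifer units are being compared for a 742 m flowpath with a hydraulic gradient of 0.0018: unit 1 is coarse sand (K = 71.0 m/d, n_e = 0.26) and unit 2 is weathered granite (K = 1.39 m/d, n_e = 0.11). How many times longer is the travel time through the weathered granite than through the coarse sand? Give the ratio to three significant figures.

21.6

Unit 1 (coarse sand): v = 71.0×0.0018/0.26 = 0.4915 m/d, t = 742/0.4915 = 1510 d
Unit 2 (weathered granite): v = 1.39×0.0018/0.11 = 0.02275 m/d, t = 742/0.02275 = 32620 d
t(weathered granite) / t(coarse sand) = 32620/1510 = 21.6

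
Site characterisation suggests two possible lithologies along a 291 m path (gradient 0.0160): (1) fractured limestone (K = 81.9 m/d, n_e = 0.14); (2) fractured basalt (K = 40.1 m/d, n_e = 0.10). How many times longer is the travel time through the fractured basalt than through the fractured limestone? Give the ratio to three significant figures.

Unit 1 (fractured limestone): v = 81.9×0.016/0.14 = 9.360 m/d, t = 291/9.360 = 31.09 d
Unit 2 (fractured basalt): v = 40.1×0.016/0.10 = 6.416 m/d, t = 291/6.416 = 45.36 d
t(fractured basalt) / t(fractured limestone) = 45.36/31.09 = 1.46

1.46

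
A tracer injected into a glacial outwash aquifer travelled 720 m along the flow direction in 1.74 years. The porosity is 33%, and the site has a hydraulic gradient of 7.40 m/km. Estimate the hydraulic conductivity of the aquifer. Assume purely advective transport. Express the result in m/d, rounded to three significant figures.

50.6 m/d

t = 1.74 years = 635.1 d
v = L / t = 720 / 635.1 = 1.134 m/d
K = v · n / i = 1.134 × 0.33 / 0.0074 = 50.6 m/d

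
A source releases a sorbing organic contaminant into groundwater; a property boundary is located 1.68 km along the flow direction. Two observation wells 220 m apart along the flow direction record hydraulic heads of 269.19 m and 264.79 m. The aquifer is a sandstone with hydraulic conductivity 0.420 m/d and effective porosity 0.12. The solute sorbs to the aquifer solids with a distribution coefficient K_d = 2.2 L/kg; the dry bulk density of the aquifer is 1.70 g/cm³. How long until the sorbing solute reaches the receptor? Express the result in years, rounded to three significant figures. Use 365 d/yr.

2120 years

Hydraulic gradient i = (269.19 − 264.79) / 220 = 4.40 / 220 = 0.02000
Darcy flux q = K·i = 0.420 × 0.02000 = 0.008400 m/d
v_s = q/n_e = 0.008400/0.12 = 0.07000 m/d
Retardation R = 1 + ρ_b·K_d/n = 1 + 1.70×2.2/0.12 = 32.17
Contaminant velocity v_c = v/R = 0.07000/32.17 = 0.002176 m/d
L = 1.68 km = 1680 m
t = L/v_c = 1680/0.002176 = 772000 d
   = 772000/365 = 2120 yr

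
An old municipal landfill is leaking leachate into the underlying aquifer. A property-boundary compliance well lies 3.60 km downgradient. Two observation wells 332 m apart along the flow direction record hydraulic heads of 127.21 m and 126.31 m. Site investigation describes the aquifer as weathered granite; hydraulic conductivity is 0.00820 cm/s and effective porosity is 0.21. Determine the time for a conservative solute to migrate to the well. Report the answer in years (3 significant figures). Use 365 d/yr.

Hydraulic gradient i = (127.21 − 126.31) / 332 = 0.90 / 332 = 0.002711
K = 0.00820 cm/s × 864 = 7.085 m/d
Darcy flux q = K·i = 7.085 × 0.002711 = 0.01921 m/d
v_s = q/n_e = 0.01921/0.21 = 0.09146 m/d
L = 3.60 km = 3600 m
t = L / v = 3600 / 0.09146 = 39360 d
   = 39360 / 365 = 108 yr

108 years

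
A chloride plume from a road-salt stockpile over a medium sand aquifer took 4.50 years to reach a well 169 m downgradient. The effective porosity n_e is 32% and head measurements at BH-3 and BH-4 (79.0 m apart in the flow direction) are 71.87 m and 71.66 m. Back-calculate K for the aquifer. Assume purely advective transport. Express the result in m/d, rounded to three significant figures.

12.4 m/d

Hydraulic gradient i = (71.87 − 71.66) / 79.0 = 0.21 / 79.0 = 0.002658
t = 4.50 years = 1643 d
v = L / t = 169 / 1643 = 0.1029 m/d
K = v · n / i = 0.1029 × 0.32 / 0.002658 = 12.4 m/d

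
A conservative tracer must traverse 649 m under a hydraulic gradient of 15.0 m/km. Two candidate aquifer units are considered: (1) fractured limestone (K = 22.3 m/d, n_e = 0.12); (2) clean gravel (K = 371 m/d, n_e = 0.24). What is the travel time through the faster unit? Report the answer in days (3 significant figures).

28.0 days

Unit 1 (fractured limestone): v = 22.3×0.015/0.12 = 2.788 m/d, t = 649/2.788 = 232.8 d
Unit 2 (clean gravel): v = 371×0.015/0.24 = 23.19 m/d, t = 649/23.19 = 27.99 d
Faster unit: t = 28.0 d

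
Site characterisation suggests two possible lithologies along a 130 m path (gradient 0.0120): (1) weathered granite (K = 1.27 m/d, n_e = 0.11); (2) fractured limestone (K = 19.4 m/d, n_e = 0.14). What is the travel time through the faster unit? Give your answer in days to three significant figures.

Unit 1 (weathered granite): v = 1.27×0.012/0.11 = 0.1385 m/d, t = 130/0.1385 = 938.3 d
Unit 2 (fractured limestone): v = 19.4×0.012/0.14 = 1.663 m/d, t = 130/1.663 = 78.18 d
Faster unit: t = 78.2 d

78.2 days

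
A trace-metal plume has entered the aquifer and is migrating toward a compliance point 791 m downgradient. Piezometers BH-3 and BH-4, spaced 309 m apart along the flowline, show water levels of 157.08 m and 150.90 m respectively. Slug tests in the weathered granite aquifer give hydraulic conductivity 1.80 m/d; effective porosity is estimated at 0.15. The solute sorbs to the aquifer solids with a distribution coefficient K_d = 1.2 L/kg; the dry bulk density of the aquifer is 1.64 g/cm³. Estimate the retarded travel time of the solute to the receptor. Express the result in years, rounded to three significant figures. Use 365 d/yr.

127 years

Hydraulic gradient i = (157.08 − 150.90) / 309 = 6.18 / 309 = 0.02000
q = Ki = 1.80 × 0.02000 = 0.03600 m/d
v_s = q/n_e = 0.03600/0.15 = 0.2400 m/d
Retardation R = 1 + ρ_b·K_d/n = 1 + 1.64×1.2/0.15 = 14.12
Contaminant velocity v_c = v/R = 0.2400/14.12 = 0.01700 m/d
t = L/v_c = 791/0.01700 = 46540 d
   = 46540/365 = 127 yr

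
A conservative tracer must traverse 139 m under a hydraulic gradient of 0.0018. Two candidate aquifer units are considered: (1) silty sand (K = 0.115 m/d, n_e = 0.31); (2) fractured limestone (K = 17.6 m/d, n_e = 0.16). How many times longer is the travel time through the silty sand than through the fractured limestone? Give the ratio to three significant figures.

297

Unit 1 (silty sand): v = 0.115×0.0018/0.31 = 6.677e-4 m/d, t = 139/6.677e-4 = 208200 d
Unit 2 (fractured limestone): v = 17.6×0.0018/0.16 = 0.1980 m/d, t = 139/0.1980 = 702.0 d
t(silty sand) / t(fractured limestone) = 208200/702.0 = 297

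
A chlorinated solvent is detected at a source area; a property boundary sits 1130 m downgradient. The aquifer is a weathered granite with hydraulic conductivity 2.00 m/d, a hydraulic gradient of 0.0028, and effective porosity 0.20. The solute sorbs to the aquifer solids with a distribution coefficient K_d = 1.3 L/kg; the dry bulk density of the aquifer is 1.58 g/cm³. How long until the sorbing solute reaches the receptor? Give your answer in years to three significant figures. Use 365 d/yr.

Specific discharge q = 2.00 × 0.0028 = 0.005600 m/d
v_s = q/n_e = 0.005600/0.20 = 0.02800 m/d
Retardation R = 1 + ρ_b·K_d/n = 1 + 1.58×1.3/0.20 = 11.27
Contaminant velocity v_c = v/R = 0.02800/11.27 = 0.002484 m/d
t = L/v_c = 1130/0.002484 = 454800 d
   = 454800/365 = 1250 yr

1250 years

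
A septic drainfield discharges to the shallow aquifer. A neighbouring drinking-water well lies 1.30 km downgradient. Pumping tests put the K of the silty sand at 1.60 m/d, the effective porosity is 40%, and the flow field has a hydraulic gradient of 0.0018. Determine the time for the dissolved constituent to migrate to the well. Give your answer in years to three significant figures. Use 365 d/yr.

Specific discharge q = 1.60 × 0.0018 = 0.002880 m/d
Average linear velocity = 0.002880 / 0.40 = 0.007200 m/d
L = 1.30 km = 1300 m
t = L / v = 1300 / 0.007200 = 180600 d
   = 180600 / 365 = 495 yr

495 years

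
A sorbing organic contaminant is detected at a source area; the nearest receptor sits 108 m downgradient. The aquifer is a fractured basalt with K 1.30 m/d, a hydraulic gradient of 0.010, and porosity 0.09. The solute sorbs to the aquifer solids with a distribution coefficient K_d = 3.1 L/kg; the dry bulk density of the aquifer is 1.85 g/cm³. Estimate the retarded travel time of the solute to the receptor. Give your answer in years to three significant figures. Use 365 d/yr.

Specific discharge q = 1.30 × 0.010 = 0.01300 m/d
Seepage velocity v = q / n = 0.01300 / 0.09 = 0.1444 m/d
Retardation R = 1 + ρ_b·K_d/n = 1 + 1.85×3.1/0.09 = 64.72
Contaminant velocity v_c = v/R = 0.1444/64.72 = 0.002232 m/d
t = L/v_c = 108/0.002232 = 48390 d
   = 48390/365 = 133 yr

133 years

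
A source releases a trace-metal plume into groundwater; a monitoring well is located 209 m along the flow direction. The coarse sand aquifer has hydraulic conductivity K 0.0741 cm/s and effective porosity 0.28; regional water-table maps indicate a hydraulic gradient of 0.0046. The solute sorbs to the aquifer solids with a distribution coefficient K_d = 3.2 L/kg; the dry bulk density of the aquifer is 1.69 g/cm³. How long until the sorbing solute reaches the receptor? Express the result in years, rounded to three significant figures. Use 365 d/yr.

11.1 years

K = 0.0741 cm/s × 864 = 64.02 m/d
Darcy flux q = K·i = 64.02 × 0.0046 = 0.2945 m/d
v = Ki/n = 64.02·0.0046/0.28 = 1.052 m/d
Retardation R = 1 + ρ_b·K_d/n = 1 + 1.69×3.2/0.28 = 20.31
Contaminant velocity v_c = v/R = 1.052/20.31 = 0.05178 m/d
t = L/v_c = 209/0.05178 = 4037 d
   = 4037/365 = 11.1 yr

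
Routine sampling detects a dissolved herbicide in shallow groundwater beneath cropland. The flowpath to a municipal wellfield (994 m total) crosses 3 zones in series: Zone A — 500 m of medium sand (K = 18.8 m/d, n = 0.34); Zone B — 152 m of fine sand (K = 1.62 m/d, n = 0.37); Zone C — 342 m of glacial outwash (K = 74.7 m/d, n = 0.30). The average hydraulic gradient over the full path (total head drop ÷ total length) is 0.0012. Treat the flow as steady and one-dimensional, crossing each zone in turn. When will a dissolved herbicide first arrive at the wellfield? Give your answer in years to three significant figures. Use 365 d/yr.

Steady 1-D flow in series ⇒ the Darcy flux q is identical in every zone and the zone head losses add (resistances L/K in series).
Σ(L/K) = 500/18.8 + 152/1.62 + 342/74.7 = 26.60 + 93.83 + 4.578 = 125.0 d
K_eq = L_total / Σ(L/K) = 994 / 125.0 = 7.952 m/d
q = K_eq · i = 7.952 × 0.0012 = 0.009542 m/d (same in every zone)
Zone A: v = q/n = 0.009542/0.34 = 0.02807 m/d → t_A = 500/0.02807 = 17820 d
Zone B: v = q/n = 0.009542/0.37 = 0.02579 m/d → t_B = 152/0.02579 = 5894 d
Zone C: v = q/n = 0.009542/0.30 = 0.03181 m/d → t_C = 342/0.03181 = 10750 d
Total t = 17820 + 5894 + 10750 = 34460 d
   = 34460 / 365 = 94.4 yr

94.4 years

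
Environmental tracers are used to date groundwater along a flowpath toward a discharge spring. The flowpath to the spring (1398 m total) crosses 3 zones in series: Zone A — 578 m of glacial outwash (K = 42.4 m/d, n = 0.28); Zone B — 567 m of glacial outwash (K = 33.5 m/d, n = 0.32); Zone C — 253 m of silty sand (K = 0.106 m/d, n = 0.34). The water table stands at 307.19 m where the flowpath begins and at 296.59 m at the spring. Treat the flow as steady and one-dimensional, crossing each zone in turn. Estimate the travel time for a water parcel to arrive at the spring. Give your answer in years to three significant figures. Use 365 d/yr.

Total head drop ΔH = 307.19 − 296.59 = 10.60 m
Steady 1-D flow in series ⇒ the Darcy flux q is identical in every zone and the zone head losses add (resistances L/K in series).
Σ(L/K) = 578/42.4 + 567/33.5 + 253/0.106 = 13.63 + 16.93 + 2387 = 2417 d
q = ΔH / Σ(L/K) = 10.60 / 2417 = 0.004385 m/d (same in every zone)
Zone A: v = q/n = 0.004385/0.28 = 0.01566 m/d → t_A = 578/0.01566 = 36910 d
Zone B: v = q/n = 0.004385/0.32 = 0.01370 m/d → t_B = 567/0.01370 = 41380 d
Zone C: v = q/n = 0.004385/0.34 = 0.01290 m/d → t_C = 253/0.01290 = 19620 d
Total t = 36910 + 41380 + 19620 = 97900 d
   = 97900 / 365 = 268 yr

268 years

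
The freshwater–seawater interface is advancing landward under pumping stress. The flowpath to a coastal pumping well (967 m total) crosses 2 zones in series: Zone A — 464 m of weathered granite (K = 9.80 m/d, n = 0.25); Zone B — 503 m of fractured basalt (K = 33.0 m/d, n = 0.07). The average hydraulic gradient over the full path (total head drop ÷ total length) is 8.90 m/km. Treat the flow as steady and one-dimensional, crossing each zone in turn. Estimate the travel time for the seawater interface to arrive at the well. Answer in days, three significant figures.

1100 days

Steady 1-D flow in series ⇒ the Darcy flux q is identical in every zone and the zone head losses add (resistances L/K in series).
Σ(L/K) = 464/9.80 + 503/33.0 = 47.35 + 15.24 = 62.59 d
K_eq = L_total / Σ(L/K) = 967 / 62.59 = 15.45 m/d
q = K_eq · i = 15.45 × 0.0089 = 0.1375 m/d (same in every zone)
Zone A: v = q/n = 0.1375/0.25 = 0.5500 m/d → t_A = 464/0.5500 = 843.6 d
Zone B: v = q/n = 0.1375/0.07 = 1.964 m/d → t_B = 503/1.964 = 256.1 d
Total t = 843.6 + 256.1 = 1100 d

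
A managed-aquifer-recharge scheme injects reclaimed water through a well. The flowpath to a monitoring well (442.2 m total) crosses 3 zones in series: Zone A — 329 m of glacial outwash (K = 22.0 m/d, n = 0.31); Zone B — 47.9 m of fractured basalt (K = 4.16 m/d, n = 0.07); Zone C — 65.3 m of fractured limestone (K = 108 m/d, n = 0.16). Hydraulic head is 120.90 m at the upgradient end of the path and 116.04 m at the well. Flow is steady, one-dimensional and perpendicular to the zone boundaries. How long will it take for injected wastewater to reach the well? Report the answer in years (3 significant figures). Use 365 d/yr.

1.77 years

Total head drop ΔH = 120.90 − 116.04 = 4.86 m
Continuity: the same q passes through each zone, so ΔH = q·Σ(L_j/K_j) — the zones act as resistances in series.
Σ(L/K) = 329/22.0 + 47.9/4.16 + 65.3/108 = 14.95 + 11.51 + 0.6046 = 27.07 d
q = ΔH / Σ(L/K) = 4.86 / 27.07 = 0.1795 m/d (same in every zone)
Zone A: v = q/n = 0.1795/0.31 = 0.5791 m/d → t_A = 329/0.5791 = 568.2 d
Zone B: v = q/n = 0.1795/0.07 = 2.564 m/d → t_B = 47.9/2.564 = 18.68 d
Zone C: v = q/n = 0.1795/0.16 = 1.122 m/d → t_C = 65.3/1.122 = 58.20 d
Total t = 568.2 + 18.68 + 58.20 = 645.0 d
   = 645.0 / 365 = 1.77 yr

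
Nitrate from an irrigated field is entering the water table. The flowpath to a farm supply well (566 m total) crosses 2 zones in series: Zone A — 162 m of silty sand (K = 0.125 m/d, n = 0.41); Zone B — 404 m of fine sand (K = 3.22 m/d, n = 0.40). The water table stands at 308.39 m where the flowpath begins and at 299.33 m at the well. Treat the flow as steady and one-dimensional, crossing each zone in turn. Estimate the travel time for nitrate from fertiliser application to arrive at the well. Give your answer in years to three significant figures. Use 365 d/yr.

Total head drop ΔH = 308.39 − 299.33 = 9.06 m
Continuity: the same q passes through each zone, so ΔH = q·Σ(L_j/K_j) — the zones act as resistances in series.
Σ(L/K) = 162/0.125 + 404/3.22 = 1296 + 125.5 = 1421 d
q = ΔH / Σ(L/K) = 9.06 / 1421 = 0.006374 m/d (same in every zone)
Zone A: v = q/n = 0.006374/0.41 = 0.01555 m/d → t_A = 162/0.01555 = 10420 d
Zone B: v = q/n = 0.006374/0.40 = 0.01593 m/d → t_B = 404/0.01593 = 25350 d
Total t = 10420 + 25350 = 35780 d
   = 35780 / 365 = 98.0 yr

98.0 years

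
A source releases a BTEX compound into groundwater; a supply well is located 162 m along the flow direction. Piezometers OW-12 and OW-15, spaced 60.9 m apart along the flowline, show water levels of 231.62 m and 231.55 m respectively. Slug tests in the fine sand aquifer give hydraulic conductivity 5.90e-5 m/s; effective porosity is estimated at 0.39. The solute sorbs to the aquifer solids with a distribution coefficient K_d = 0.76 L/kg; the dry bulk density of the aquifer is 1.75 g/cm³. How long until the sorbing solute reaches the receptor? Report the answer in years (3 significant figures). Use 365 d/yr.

130 years

Hydraulic gradient i = (231.62 − 231.55) / 60.9 = 0.07 / 60.9 = 0.001149
K = 5.90e-5 m/s × 86400 s/d = 5.098 m/d
q = Ki = 5.098 × 0.001149 = 0.005859 m/d
Average linear velocity = 0.005859 / 0.39 = 0.01502 m/d
Retardation R = 1 + ρ_b·K_d/n = 1 + 1.75×0.76/0.39 = 4.410
Contaminant velocity v_c = v/R = 0.01502/4.410 = 0.003407 m/d
t = L/v_c = 162/0.003407 = 47560 d
   = 47560/365 = 130 yr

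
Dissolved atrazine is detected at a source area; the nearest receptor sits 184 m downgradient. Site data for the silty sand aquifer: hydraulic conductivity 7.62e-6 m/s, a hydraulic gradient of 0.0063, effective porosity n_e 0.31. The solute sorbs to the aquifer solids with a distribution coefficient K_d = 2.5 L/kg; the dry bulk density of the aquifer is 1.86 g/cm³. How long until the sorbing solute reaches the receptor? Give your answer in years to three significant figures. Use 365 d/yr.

603 years

K = 7.62e-6 m/s × 86400 s/d = 0.6584 m/d
Specific discharge q = 0.6584 × 0.0063 = 0.004148 m/d
v_s = q/n_e = 0.004148/0.31 = 0.01338 m/d
Retardation R = 1 + ρ_b·K_d/n = 1 + 1.86×2.5/0.31 = 16.00
Contaminant velocity v_c = v/R = 0.01338/16.00 = 8.362e-4 m/d
t = L/v_c = 184/8.362e-4 = 220000 d
   = 220000/365 = 603 yr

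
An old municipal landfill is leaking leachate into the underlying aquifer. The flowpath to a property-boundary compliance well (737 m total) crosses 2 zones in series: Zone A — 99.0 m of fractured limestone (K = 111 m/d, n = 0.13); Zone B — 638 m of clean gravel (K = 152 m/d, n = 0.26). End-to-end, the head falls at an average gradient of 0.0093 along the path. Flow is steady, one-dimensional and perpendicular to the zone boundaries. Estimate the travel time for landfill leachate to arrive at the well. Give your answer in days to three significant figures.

133 days

For zones in series the flux q is common to all zones; the equivalent conductivity is the harmonic (thickness-weighted) mean, K_eq = L_total / Σ(L_j/K_j).
Σ(L/K) = 99.0/111 + 638/152 = 0.8919 + 4.197 = 5.089 d
K_eq = L_total / Σ(L/K) = 737 / 5.089 = 144.8 m/d
q = K_eq · i = 144.8 × 0.0093 = 1.347 m/d (same in every zone)
Zone A: v = q/n = 1.347/0.13 = 10.36 m/d → t_A = 99.0/10.36 = 9.556 d
Zone B: v = q/n = 1.347/0.26 = 5.180 m/d → t_B = 638/5.180 = 123.2 d
Total t = 9.556 + 123.2 = 132.7 d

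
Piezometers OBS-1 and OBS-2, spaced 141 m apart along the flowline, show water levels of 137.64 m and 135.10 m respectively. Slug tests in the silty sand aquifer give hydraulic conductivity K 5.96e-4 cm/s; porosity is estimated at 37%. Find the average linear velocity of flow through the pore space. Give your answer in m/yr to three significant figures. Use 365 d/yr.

9.15 m/yr

Hydraulic gradient i = (137.64 − 135.10) / 141 = 2.54 / 141 = 0.01801
K = 5.96e-4 cm/s × 864 = 0.5149 m/d
q = Ki = 0.5149 × 0.01801 = 0.009276 m/d
v = Ki/n = 0.5149·0.01801/0.37 = 0.02507 m/d
   = 0.02507 × 365 = 9.15 m/yr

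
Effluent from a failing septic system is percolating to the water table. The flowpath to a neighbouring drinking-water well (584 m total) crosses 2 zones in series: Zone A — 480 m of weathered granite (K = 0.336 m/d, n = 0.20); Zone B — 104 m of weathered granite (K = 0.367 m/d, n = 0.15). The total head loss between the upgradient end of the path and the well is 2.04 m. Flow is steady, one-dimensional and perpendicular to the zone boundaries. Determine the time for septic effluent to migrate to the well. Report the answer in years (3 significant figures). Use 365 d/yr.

257 years

Steady 1-D flow in series ⇒ the Darcy flux q is identical in every zone and the zone head losses add (resistances L/K in series).
Σ(L/K) = 480/0.336 + 104/0.367 = 1429 + 283.4 = 1712 d
q = ΔH / Σ(L/K) = 2.04 / 1712 = 0.001192 m/d (same in every zone)
Zone A: v = q/n = 0.001192/0.20 = 0.005958 m/d → t_A = 480/0.005958 = 80560 d
Zone B: v = q/n = 0.001192/0.15 = 0.007944 m/d → t_B = 104/0.007944 = 13090 d
Total t = 80560 + 13090 = 93650 d
   = 93650 / 365 = 257 yr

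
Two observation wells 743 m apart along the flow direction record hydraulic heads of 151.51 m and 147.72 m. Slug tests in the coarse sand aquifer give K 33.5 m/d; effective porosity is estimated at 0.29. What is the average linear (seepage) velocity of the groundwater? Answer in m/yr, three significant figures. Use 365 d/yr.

215 m/yr

Hydraulic gradient i = (151.51 − 147.72) / 743 = 3.79 / 743 = 0.005101
Specific discharge q = 33.5 × 0.005101 = 0.1709 m/d
Seepage velocity v = q / n = 0.1709 / 0.29 = 0.5892 m/d
   = 0.5892 × 365 = 215 m/yr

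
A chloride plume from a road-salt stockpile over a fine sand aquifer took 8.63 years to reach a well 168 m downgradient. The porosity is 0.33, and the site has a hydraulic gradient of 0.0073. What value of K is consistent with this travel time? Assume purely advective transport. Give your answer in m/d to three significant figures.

2.41 m/d

t = 8.63 years = 3150 d
v = L / t = 168 / 3150 = 0.05333 m/d
K = v · n / i = 0.05333 × 0.33 / 0.0073 = 2.41 m/d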